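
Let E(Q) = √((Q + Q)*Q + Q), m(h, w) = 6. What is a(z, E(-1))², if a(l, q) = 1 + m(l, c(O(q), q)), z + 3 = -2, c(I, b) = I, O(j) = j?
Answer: 49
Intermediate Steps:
z = -5 (z = -3 - 2 = -5)
E(Q) = √(Q + 2*Q²) (E(Q) = √((2*Q)*Q + Q) = √(2*Q² + Q) = √(Q + 2*Q²))
a(l, q) = 7 (a(l, q) = 1 + 6 = 7)
a(z, E(-1))² = 7² = 49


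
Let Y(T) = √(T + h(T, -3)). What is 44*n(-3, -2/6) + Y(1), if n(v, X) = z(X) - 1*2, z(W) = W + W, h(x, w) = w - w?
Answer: -349/3 ≈ -116.33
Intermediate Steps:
h(x, w) = 0
z(W) = 2*W
Y(T) = √T (Y(T) = √(T + 0) = √T)
n(v, X) = -2 + 2*X (n(v, X) = 2*X - 1*2 = 2*X - 2 = -2 + 2*X)
44*n(-3, -2/6) + Y(1) = 44*(-2 + 2*(-2/6)) + √1 = 44*(-2 + 2*(-2*⅙)) + 1 = 44*(-2 + 2*(-⅓)) + 1 = 44*(-2 - ⅔) + 1 = 44*(-8/3) + 1 = -352/3 + 1 = -349/3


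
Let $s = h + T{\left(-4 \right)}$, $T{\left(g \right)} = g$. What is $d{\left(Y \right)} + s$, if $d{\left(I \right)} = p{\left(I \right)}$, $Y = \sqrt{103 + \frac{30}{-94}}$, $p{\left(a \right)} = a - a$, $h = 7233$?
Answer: $7229$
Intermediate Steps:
$p{\left(a \right)} = 0$
$s = 7229$ ($s = 7233 - 4 = 7229$)
$Y = \frac{\sqrt{226822}}{47}$ ($Y = \sqrt{103 + 30 \left(- \frac{1}{94}\right)} = \sqrt{103 - \frac{15}{47}} = \sqrt{\frac{4826}{47}} = \frac{\sqrt{226822}}{47} \approx 10.133$)
$d{\left(I \right)} = 0$
$d{\left(Y \right)} + s = 0 + 7229 = 7229$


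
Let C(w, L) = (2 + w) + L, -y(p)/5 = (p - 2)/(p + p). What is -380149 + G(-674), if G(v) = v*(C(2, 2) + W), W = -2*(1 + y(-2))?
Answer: -389585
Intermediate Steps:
y(p) = -5*(-2 + p)/(2*p) (y(p) = -5*(p - 2)/(p + p) = -5*(-2 + p)/(2*p))
C(w, L) = 2 + L + w
W = 8 (W = -2*(1 + (-5/2 + 5/(-2))) = -2*(1 + (-5/2 + 5*(-½))) = -2*(1 + (-5/2 - 5/2)) = -2*(1 - 5) = -2*(-4) = 8)
G(v) = 14*v (G(v) = v*((2 + 2 + 2) + 8) = v*(6 + 8) = v*14 = 14*v)
-380149 + G(-674) = -380149 + 14*(-674) = -380149 - 9436 = -389585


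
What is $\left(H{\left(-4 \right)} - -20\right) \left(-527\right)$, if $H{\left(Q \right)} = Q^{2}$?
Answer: $-18972$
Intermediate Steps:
$\left(H{\left(-4 \right)} - -20\right) \left(-527\right) = \left(\left(-4\right)^{2} - -20\right) \left(-527\right) = \left(16 + 20\right) \left(-527\right) = 36 \left(-527\right) = -18972$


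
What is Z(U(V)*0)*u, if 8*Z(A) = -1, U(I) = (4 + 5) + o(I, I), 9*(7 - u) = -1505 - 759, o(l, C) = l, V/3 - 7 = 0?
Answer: -2327/72 ≈ -32.319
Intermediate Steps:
V = 21 (V = 21 + 3*0 = 21 + 0 = 21)
u = 2327/9 (u = 7 - (-1505 - 759)/9 = 7 - ⅑*(-2264) = 7 + 2264/9 = 2327/9 ≈ 258.56)
U(I) = 9 + I (U(I) = (4 + 5) + I = 9 + I)
Z(A) = -⅛ (Z(A) = (⅛)*(-1) = -⅛)
Z(U(V)*0)*u = -⅛*2327/9 = -2327/72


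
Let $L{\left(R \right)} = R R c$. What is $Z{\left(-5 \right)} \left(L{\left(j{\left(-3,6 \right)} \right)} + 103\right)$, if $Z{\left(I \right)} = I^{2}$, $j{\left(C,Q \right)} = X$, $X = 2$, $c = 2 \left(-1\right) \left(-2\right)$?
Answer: $2975$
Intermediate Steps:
$c = 4$ ($c = \left(-2\right) \left(-2\right) = 4$)
$j{\left(C,Q \right)} = 2$
$L{\left(R \right)} = 4 R^{2}$ ($L{\left(R \right)} = R R 4 = R^{2} \cdot 4 = 4 R^{2}$)
$Z{\left(-5 \right)} \left(L{\left(j{\left(-3,6 \right)} \right)} + 103\right) = \left(-5\right)^{2} \left(4 \cdot 2^{2} + 103\right) = 25 \left(4 \cdot 4 + 103\right) = 25 \left(16 + 103\right) = 25 \cdot 119 = 2975$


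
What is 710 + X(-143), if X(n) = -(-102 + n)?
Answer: 955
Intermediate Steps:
X(n) = 102 - n
710 + X(-143) = 710 + (102 - 1*(-143)) = 710 + (102 + 143) = 710 + 245 = 955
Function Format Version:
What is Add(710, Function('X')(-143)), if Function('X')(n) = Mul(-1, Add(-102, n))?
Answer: 955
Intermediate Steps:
Function('X')(n) = Add(102, Mul(-1, n))
Add(710, Function('X')(-143)) = Add(710, Add(102, Mul(-1, -143))) = Add(710, Add(102, 143)) = Add(710, 245) = 955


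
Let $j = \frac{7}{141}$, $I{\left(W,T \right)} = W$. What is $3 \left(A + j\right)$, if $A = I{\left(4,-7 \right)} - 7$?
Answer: $- \frac{416}{47} \approx -8.8511$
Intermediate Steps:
$j = \frac{7}{141}$ ($j = 7 \cdot \frac{1}{141} = \frac{7}{141} \approx 0.049645$)
$A = -3$ ($A = 4 - 7 = -3$)
$3 \left(A + j\right) = 3 \left(-3 + \frac{7}{141}\right) = 3 \left(- \frac{416}{141}\right) = - \frac{416}{47}$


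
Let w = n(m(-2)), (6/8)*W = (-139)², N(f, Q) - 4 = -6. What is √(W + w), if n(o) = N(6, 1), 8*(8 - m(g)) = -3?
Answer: √231834/3 ≈ 160.50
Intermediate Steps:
N(f, Q) = -2 (N(f, Q) = 4 - 6 = -2)
W = 77284/3 (W = (4/3)*(-139)² = (4/3)*19321 = 77284/3 ≈ 25761.)
m(g) = 67/8 (m(g) = 8 - ⅛*(-3) = 8 + 3/8 = 67/8)
n(o) = -2
w = -2
√(W + w) = √(77284/3 - 2) = √(77278/3) = √231834/3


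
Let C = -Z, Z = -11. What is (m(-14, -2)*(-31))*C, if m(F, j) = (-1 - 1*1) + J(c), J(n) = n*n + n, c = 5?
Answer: -9548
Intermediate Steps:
J(n) = n + n**2 (J(n) = n**2 + n = n + n**2)
m(F, j) = 28 (m(F, j) = (-1 - 1*1) + 5*(1 + 5) = (-1 - 1) + 5*6 = -2 + 30 = 28)
C = 11 (C = -1*(-11) = 11)
(m(-14, -2)*(-31))*C = (28*(-31))*11 = -868*11 = -9548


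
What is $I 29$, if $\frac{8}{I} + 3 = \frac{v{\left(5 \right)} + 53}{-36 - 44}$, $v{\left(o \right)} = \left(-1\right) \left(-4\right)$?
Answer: $- \frac{18560}{297} \approx -62.492$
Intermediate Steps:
$v{\left(o \right)} = 4$
$I = - \frac{640}{297}$ ($I = \frac{8}{-3 + \frac{4 + 53}{-36 - 44}} = \frac{8}{-3 + \frac{57}{-80}} = \frac{8}{-3 + 57 \left(- \frac{1}{80}\right)} = \frac{8}{-3 - \frac{57}{80}} = \frac{8}{- \frac{297}{80}} = 8 \left(- \frac{80}{297}\right) = - \frac{640}{297} \approx -2.1549$)
$I 29 = \left(- \frac{640}{297}\right) 29 = - \frac{18560}{297}$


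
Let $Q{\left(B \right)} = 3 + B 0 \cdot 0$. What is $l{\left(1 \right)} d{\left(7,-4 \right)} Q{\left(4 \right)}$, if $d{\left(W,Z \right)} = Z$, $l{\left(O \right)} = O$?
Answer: $-12$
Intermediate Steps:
$Q{\left(B \right)} = 3$ ($Q{\left(B \right)} = 3 + 0 \cdot 0 = 3 + 0 = 3$)
$l{\left(1 \right)} d{\left(7,-4 \right)} Q{\left(4 \right)} = 1 \left(-4\right) 3 = \left(-4\right) 3 = -12$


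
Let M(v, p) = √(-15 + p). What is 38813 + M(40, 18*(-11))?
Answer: 38813 + I*√213 ≈ 38813.0 + 14.595*I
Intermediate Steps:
38813 + M(40, 18*(-11)) = 38813 + √(-15 + 18*(-11)) = 38813 + √(-15 - 198) = 38813 + √(-213) = 38813 + I*√213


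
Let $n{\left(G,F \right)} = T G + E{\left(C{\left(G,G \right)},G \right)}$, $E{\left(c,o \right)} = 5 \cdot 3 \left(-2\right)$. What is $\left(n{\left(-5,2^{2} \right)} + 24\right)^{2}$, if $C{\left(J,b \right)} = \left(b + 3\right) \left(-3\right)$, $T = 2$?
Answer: $256$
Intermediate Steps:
$C{\left(J,b \right)} = -9 - 3 b$ ($C{\left(J,b \right)} = \left(3 + b\right) \left(-3\right) = -9 - 3 b$)
$E{\left(c,o \right)} = -30$ ($E{\left(c,o \right)} = 15 \left(-2\right) = -30$)
$n{\left(G,F \right)} = -30 + 2 G$ ($n{\left(G,F \right)} = 2 G - 30 = -30 + 2 G$)
$\left(n{\left(-5,2^{2} \right)} + 24\right)^{2} = \left(\left(-30 + 2 \left(-5\right)\right) + 24\right)^{2} = \left(\left(-30 - 10\right) + 24\right)^{2} = \left(-40 + 24\right)^{2} = \left(-16\right)^{2} = 256$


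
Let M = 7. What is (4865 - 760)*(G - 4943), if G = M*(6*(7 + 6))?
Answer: -18049685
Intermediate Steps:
G = 546 (G = 7*(6*(7 + 6)) = 7*(6*13) = 7*78 = 546)
(4865 - 760)*(G - 4943) = (4865 - 760)*(546 - 4943) = 4105*(-4397) = -18049685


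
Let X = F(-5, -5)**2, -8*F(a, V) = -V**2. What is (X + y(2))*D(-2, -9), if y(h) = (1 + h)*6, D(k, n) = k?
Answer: -1777/32 ≈ -55.531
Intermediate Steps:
F(a, V) = V**2/8 (F(a, V) = -(-1)*V**2/8 = V**2/8)
y(h) = 6 + 6*h
X = 625/64 (X = ((1/8)*(-5)**2)**2 = ((1/8)*25)**2 = (25/8)**2 = 625/64 ≈ 9.7656)
(X + y(2))*D(-2, -9) = (625/64 + (6 + 6*2))*(-2) = (625/64 + (6 + 12))*(-2) = (625/64 + 18)*(-2) = (1777/64)*(-2) = -1777/32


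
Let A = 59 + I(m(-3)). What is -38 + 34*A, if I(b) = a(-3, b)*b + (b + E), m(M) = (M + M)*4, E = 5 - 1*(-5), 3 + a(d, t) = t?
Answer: 23524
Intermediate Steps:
a(d, t) = -3 + t
E = 10 (E = 5 + 5 = 10)
m(M) = 8*M (m(M) = (2*M)*4 = 8*M)
I(b) = 10 + b + b*(-3 + b) (I(b) = (-3 + b)*b + (b + 10) = b*(-3 + b) + (10 + b) = 10 + b + b*(-3 + b))
A = 693 (A = 59 + (10 + 8*(-3) + (8*(-3))*(-3 + 8*(-3))) = 59 + (10 - 24 - 24*(-3 - 24)) = 59 + (10 - 24 - 24*(-27)) = 59 + (10 - 24 + 648) = 59 + 634 = 693)
-38 + 34*A = -38 + 34*693 = -38 + 23562 = 23524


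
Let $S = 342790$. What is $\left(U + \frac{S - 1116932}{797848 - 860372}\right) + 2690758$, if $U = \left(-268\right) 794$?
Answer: $\frac{77466560163}{31262} \approx 2.478 \cdot 10^{6}$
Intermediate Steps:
$U = -212792$
$\left(U + \frac{S - 1116932}{797848 - 860372}\right) + 2690758 = \left(-212792 + \frac{342790 - 1116932}{797848 - 860372}\right) + 2690758 = \left(-212792 - \frac{774142}{-62524}\right) + 2690758 = \left(-212792 - - \frac{387071}{31262}\right) + 2690758 = \left(-212792 + \frac{387071}{31262}\right) + 2690758 = - \frac{6651916433}{31262} + 2690758 = \frac{77466560163}{31262}$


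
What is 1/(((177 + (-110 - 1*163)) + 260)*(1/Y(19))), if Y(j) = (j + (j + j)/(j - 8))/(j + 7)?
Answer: 19/3608 ≈ 0.0052661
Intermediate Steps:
Y(j) = (j + 2*j/(-8 + j))/(7 + j) (Y(j) = (j + (2*j)/(-8 + j))/(7 + j) = (j + 2*j/(-8 + j))/(7 + j))
1/(((177 + (-110 - 1*163)) + 260)*(1/Y(19))) = 1/(((177 + (-110 - 1*163)) + 260)*(1/(19*(-6 + 19)/(-56 + 19**2 - 1*19)))) = 1/(((177 + (-110 - 163)) + 260)*(1/(19*13/(-56 + 361 - 19)))) = 1/(((177 - 273) + 260)*(1/(19*13/286))) = 1/((-96 + 260)*(1/(19*(1/286)*13))) = 1/(164*(1/(19/22))) = 1/(164*(22/19)) = (1/164)*(19/22) = 19/3608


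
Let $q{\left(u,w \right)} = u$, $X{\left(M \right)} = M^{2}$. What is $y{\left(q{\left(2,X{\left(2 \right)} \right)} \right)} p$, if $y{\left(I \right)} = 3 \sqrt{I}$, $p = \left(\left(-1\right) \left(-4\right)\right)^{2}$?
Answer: $48 \sqrt{2} \approx 67.882$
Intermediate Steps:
$p = 16$ ($p = 4^{2} = 16$)
$y{\left(q{\left(2,X{\left(2 \right)} \right)} \right)} p = 3 \sqrt{2} \cdot 16 = 48 \sqrt{2}$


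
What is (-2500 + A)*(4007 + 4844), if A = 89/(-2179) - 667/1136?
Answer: -54786933212947/2475344 ≈ -2.2133e+7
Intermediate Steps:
A = -1554497/2475344 (A = 89*(-1/2179) - 667*1/1136 = -89/2179 - 667/1136 = -1554497/2475344 ≈ -0.62799)
(-2500 + A)*(4007 + 4844) = (-2500 - 1554497/2475344)*(4007 + 4844) = -6189914497/2475344*8851 = -54786933212947/2475344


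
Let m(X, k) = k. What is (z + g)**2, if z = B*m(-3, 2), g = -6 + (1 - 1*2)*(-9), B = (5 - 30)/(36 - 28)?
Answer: 169/16 ≈ 10.563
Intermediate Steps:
B = -25/8 ≈ -3.1250
g = 3 (g = -6 + (1 - 2)*(-9) = -6 - 1*(-9) = -6 + 9 = 3)
z = -25/4 (z = -25/8*2 = -25/4 ≈ -6.2500)
(z + g)**2 = (-25/4 + 3)**2 = (-13/4)**2 = 169/16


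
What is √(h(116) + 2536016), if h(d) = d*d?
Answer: 4*√159342 ≈ 1596.7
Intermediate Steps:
h(d) = d²
√(h(116) + 2536016) = √(116² + 2536016) = √(13456 + 2536016) = √2549472 = 4*√159342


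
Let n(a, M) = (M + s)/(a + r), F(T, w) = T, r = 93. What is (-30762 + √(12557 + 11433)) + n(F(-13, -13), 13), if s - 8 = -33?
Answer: -615243/20 + √23990 ≈ -30607.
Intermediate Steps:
s = -25 (s = 8 - 33 = -25)
n(a, M) = (-25 + M)/(93 + a) (n(a, M) = (M - 25)/(a + 93) = (-25 + M)/(93 + a))
(-30762 + √(12557 + 11433)) + n(F(-13, -13), 13) = (-30762 + √(12557 + 11433)) + (-25 + 13)/(93 - 13) = (-30762 + √23990) - 12/80 = (-30762 + √23990) + (1/80)*(-12) = (-30762 + √23990) - 3/20 = -615243/20 + √23990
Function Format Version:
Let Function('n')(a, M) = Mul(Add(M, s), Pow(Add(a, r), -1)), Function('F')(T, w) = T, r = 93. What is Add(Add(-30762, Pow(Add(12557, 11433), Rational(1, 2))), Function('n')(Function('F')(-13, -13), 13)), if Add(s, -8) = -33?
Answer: Add(Rational(-615243, 20), Pow(23990, Rational(1, 2))) ≈ -30607.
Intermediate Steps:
s = -25 (s = Add(8, -33) = -25)
Function('n')(a, M) = Mul(Pow(Add(93, a), -1), Add(-25, M)) (Function('n')(a, M) = Mul(Add(M, -25), Pow(Add(a, 93), -1)) = Mul(Add(-25, M), Pow(Add(93, a), -1)) = Mul(Pow(Add(93, a), -1), Add(-25, M)))
Add(Add(-30762, Pow(Add(12557, 11433), Rational(1, 2))), Function('n')(Function('F')(-13, -13), 13)) = Add(Add(-30762, Pow(Add(12557, 11433), Rational(1, 2))), Mul(Pow(Add(93, -13), -1), Add(-25, 13))) = Add(Add(-30762, Pow(23990, Rational(1, 2))), Mul(Pow(80, -1), -12)) = Add(Add(-30762, Pow(23990, Rational(1, 2))), Mul(Rational(1, 80), -12)) = Add(Add(-30762, Pow(23990, Rational(1, 2))), Rational(-3, 20)) = Add(Rational(-615243, 20), Pow(23990, Rational(1, 2)))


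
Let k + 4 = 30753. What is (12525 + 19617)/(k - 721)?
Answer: 16071/15014 ≈ 1.0704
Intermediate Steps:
k = 30749 (k = -4 + 30753 = 30749)
(12525 + 19617)/(k - 721) = (12525 + 19617)/(30749 - 721) = 32142/30028 = 32142*(1/30028) = 16071/15014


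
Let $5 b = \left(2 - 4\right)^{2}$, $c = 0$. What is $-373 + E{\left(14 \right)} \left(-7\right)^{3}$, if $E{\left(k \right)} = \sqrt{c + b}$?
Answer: $-373 - \frac{686 \sqrt{5}}{5} \approx -679.79$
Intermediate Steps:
$b = \frac{4}{5}$ ($b = \frac{\left(2 - 4\right)^{2}}{5} = \frac{\left(-2\right)^{2}}{5} = \frac{1}{5} \cdot 4 = \frac{4}{5} \approx 0.8$)
$E{\left(k \right)} = \frac{2 \sqrt{5}}{5}$ ($E{\left(k \right)} = \sqrt{0 + \frac{4}{5}} = \sqrt{\frac{4}{5}} = \frac{2 \sqrt{5}}{5}$)
$-373 + E{\left(14 \right)} \left(-7\right)^{3} = -373 + \frac{2 \sqrt{5}}{5} \left(-7\right)^{3} = -373 + \frac{2 \sqrt{5}}{5} \left(-343\right) = -373 - \frac{686 \sqrt{5}}{5}$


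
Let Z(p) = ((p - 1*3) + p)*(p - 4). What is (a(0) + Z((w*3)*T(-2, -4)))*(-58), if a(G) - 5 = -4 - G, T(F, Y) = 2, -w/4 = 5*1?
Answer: -1747714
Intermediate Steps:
w = -20 ≈ -20.000
Z(p) = (-4 + p)*(-3 + 2*p) (Z(p) = ((p - 3) + p)*(-4 + p) = ((-3 + p) + p)*(-4 + p) = (-3 + 2*p)*(-4 + p) = (-4 + p)*(-3 + 2*p))
a(G) = 1 - G (a(G) = 5 + (-4 - G) = 1 - G)
(a(0) + Z((w*3)*T(-2, -4)))*(-58) = ((1 - 1*0) + (12 - 11*(-20*3)*2 + 2*(-20*3*2)²))*(-58) = ((1 + 0) + (12 - (-660)*2 + 2*(-60*2)²))*(-58) = (1 + (12 - 11*(-120) + 2*(-120)²))*(-58) = (1 + (12 + 1320 + 2*14400))*(-58) = (1 + (12 + 1320 + 28800))*(-58) = (1 + 30132)*(-58) = 30133*(-58) = -1747714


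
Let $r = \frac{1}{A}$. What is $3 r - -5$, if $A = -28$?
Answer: $\frac{137}{28} \approx 4.8929$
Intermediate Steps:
$r = - \frac{1}{28}$ ($r = \frac{1}{-28} = - \frac{1}{28} \approx -0.035714$)
$3 r - -5 = 3 \left(- \frac{1}{28}\right) - -5 = - \frac{3}{28} + \left(-4 + 9\right) = - \frac{3}{28} + 5 = \frac{137}{28}$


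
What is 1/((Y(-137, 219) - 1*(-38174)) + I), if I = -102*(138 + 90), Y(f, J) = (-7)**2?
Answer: 1/14967 ≈ 6.6814e-5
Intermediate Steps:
Y(f, J) = 49
I = -23256 (I = -102*228 = -23256)
1/((Y(-137, 219) - 1*(-38174)) + I) = 1/((49 - 1*(-38174)) - 23256) = 1/((49 + 38174) - 23256) = 1/(38223 - 23256) = 1/14967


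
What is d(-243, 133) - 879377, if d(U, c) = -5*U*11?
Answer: -866012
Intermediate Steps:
d(U, c) = -55*U
d(-243, 133) - 879377 = -55*(-243) - 879377 = 13365 - 879377 = -866012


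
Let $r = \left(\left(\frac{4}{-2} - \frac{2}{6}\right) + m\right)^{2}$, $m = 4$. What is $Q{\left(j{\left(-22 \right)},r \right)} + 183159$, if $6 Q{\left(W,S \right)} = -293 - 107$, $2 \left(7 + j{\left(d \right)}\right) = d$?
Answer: $\frac{549277}{3} \approx 1.8309 \cdot 10^{5}$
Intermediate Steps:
$j{\left(d \right)} = -7 + \frac{d}{2}$
$r = \frac{25}{9}$ ($r = \left(\left(\frac{4}{-2} - \frac{2}{6}\right) + 4\right)^{2} = \left(\left(4 \left(- \frac{1}{2}\right) - \frac{1}{3}\right) + 4\right)^{2} = \left(\left(-2 - \frac{1}{3}\right) + 4\right)^{2} = \left(- \frac{7}{3} + 4\right)^{2} = \left(\frac{5}{3}\right)^{2} = \frac{25}{9} \approx 2.7778$)
$Q{\left(W,S \right)} = - \frac{200}{3}$ ($Q{\left(W,S \right)} = \frac{-293 - 107}{6} = \frac{1}{6} \left(-400\right) = - \frac{200}{3}$)
$Q{\left(j{\left(-22 \right)},r \right)} + 183159 = - \frac{200}{3} + 183159 = \frac{549277}{3}$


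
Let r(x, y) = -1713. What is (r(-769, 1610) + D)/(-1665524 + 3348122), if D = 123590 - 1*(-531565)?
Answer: 108907/280433 ≈ 0.38835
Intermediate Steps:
D = 655155 (D = 123590 + 531565 = 655155)
(r(-769, 1610) + D)/(-1665524 + 3348122) = (-1713 + 655155)/(-1665524 + 3348122) = 653442/1682598 = 653442*(1/1682598) = 108907/280433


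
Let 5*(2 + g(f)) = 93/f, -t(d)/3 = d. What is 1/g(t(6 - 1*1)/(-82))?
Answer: 25/2492 ≈ 0.010032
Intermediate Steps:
t(d) = -3*d
g(f) = -2 + 93/(5*f) (g(f) = -2 + (93/f)/5 = -2 + 93/(5*f))
1/g(t(6 - 1*1)/(-82)) = 1/(-2 + 93/(5*((-3*(6 - 1*1)/(-82))))) = 1/(-2 + 93/(5*((-3*(6 - 1)*(-1/82))))) = 1/(-2 + 93/(5*((-3*5*(-1/82))))) = 1/(-2 + 93/(5*((-15*(-1/82))))) = 1/(-2 + 93/(5*(15/82))) = 1/(-2 + (93/5)*(82/15)) = 1/(-2 + 2542/25) = 1/(2492/25) = 25/2492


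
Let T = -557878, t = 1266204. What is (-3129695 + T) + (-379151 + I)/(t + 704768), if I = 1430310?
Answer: -7268102079797/1970972 ≈ -3.6876e+6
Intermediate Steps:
(-3129695 + T) + (-379151 + I)/(t + 704768) = (-3129695 - 557878) + (-379151 + 1430310)/(1266204 + 704768) = -3687573 + 1051159/1970972 = -7268102079797/1970972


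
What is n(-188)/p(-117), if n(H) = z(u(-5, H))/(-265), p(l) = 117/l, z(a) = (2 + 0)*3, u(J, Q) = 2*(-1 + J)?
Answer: 6/265 ≈ 0.022642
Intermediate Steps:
u(J, Q) = -2 + 2*J
z(a) = 6 (z(a) = 2*3 = 6)
n(H) = -6/265 (n(H) = 6/(-265) = 6*(-1/265) = -6/265)
n(-188)/p(-117) = -6/(265*(117/(-117))) = -6/(265*(117*(-1/117))) = -6/265/(-1) = -6/265*(-1) = 6/265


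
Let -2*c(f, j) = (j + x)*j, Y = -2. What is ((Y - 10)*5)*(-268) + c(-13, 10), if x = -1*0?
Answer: 16030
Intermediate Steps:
x = 0
c(f, j) = -j²/2 (c(f, j) = -(j + 0)*j/2 = -j*j/2 = -j²/2)
((Y - 10)*5)*(-268) + c(-13, 10) = ((-2 - 10)*5)*(-268) - ½*10² = -12*5*(-268) - ½*100 = -60*(-268) - 50 = 16080 - 50 = 16030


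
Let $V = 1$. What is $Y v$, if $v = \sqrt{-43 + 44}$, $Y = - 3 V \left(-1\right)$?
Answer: $3$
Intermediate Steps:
$Y = 3$ ($Y = \left(-3\right) 1 \left(-1\right) = \left(-3\right) \left(-1\right) = 3$)
$v = 1$ ($v = \sqrt{1} = 1$)
$Y v = 3 \cdot 1 = 3$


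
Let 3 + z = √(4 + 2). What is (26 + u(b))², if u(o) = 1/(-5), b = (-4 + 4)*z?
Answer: 16641/25 ≈ 665.64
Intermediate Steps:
z = -3 + √6 (z = -3 + √(4 + 2) = -3 + √6 ≈ -0.55051)
b = 0 (b = (-4 + 4)*(-3 + √6) = 0*(-3 + √6) = 0)
u(o) = -⅕
(26 + u(b))² = (26 - ⅕)² = (129/5)² = 16641/25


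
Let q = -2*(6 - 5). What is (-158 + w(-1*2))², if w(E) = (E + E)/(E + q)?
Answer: 24649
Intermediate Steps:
q = -2 (q = -2*1 = -2)
w(E) = 2*E/(-2 + E) (w(E) = (E + E)/(E - 2) = (2*E)/(-2 + E) = 2*E/(-2 + E))
(-158 + w(-1*2))² = (-158 + 2*(-1*2)/(-2 - 1*2))² = (-158 + 2*(-2)/(-2 - 2))² = (-158 + 2*(-2)/(-4))² = (-158 + 2*(-2)*(-¼))² = (-158 + 1)² = (-157)² = 24649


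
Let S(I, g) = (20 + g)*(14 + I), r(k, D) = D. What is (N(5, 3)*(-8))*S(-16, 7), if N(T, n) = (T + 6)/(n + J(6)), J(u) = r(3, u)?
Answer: 528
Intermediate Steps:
J(u) = u
N(T, n) = (6 + T)/(6 + n) (N(T, n) = (T + 6)/(n + 6) = (6 + T)/(6 + n))
S(I, g) = (14 + I)*(20 + g)
(N(5, 3)*(-8))*S(-16, 7) = (((6 + 5)/(6 + 3))*(-8))*(280 + 14*7 + 20*(-16) - 16*7) = ((11/9)*(-8))*(280 + 98 - 320 - 112) = (((⅑)*11)*(-8))*(-54) = ((11/9)*(-8))*(-54) = -88/9*(-54) = 528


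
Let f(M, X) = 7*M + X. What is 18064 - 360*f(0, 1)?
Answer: 17704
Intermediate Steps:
f(M, X) = X + 7*M
18064 - 360*f(0, 1) = 18064 - 360*(1 + 7*0) = 18064 - 360*(1 + 0) = 18064 - 360*1 = 18064 - 360 = 17704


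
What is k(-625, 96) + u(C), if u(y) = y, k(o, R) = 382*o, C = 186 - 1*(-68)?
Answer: -238496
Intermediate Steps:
C = 254 (C = 186 + 68 = 254)
k(-625, 96) + u(C) = 382*(-625) + 254 = -238750 + 254 = -238496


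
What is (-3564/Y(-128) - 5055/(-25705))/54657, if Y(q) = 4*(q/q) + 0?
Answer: -1526540/93663879 ≈ -0.016298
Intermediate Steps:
Y(q) = 4 (Y(q) = 4*1 + 0 = 4 + 0 = 4)
(-3564/Y(-128) - 5055/(-25705))/54657 = (-3564/4 - 5055/(-25705))/54657 = (-3564*¼ - 5055*(-1/25705))*(1/54657) = (-891 + 1011/5141)*(1/54657) = -4579620/5141*1/54657 = -1526540/93663879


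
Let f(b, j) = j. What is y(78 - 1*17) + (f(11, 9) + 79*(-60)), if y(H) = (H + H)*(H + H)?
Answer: 10153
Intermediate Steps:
y(H) = 4*H² (y(H) = (2*H)*(2*H) = 4*H²)
y(78 - 1*17) + (f(11, 9) + 79*(-60)) = 4*(78 - 1*17)² + (9 + 79*(-60)) = 4*(78 - 17)² + (9 - 4740) = 4*61² - 4731 = 4*3721 - 4731 = 14884 - 4731 = 10153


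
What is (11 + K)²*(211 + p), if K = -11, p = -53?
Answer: 0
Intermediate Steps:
(11 + K)²*(211 + p) = (11 - 11)²*(211 - 53) = 0²*158 = 0*158 = 0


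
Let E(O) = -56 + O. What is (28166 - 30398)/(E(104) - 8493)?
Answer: 744/2815 ≈ 0.26430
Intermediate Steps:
(28166 - 30398)/(E(104) - 8493) = (28166 - 30398)/((-56 + 104) - 8493) = -2232/(48 - 8493) = -2232/(-8445) = -2232*(-1/8445) = 744/2815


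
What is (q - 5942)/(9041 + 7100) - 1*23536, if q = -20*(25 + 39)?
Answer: -379901798/16141 ≈ -23536.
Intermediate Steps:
q = -1280 (q = -20*64 = -1280)
(q - 5942)/(9041 + 7100) - 1*23536 = (-1280 - 5942)/(9041 + 7100) - 1*23536 = -7222/16141 - 23536 = -379901798/16141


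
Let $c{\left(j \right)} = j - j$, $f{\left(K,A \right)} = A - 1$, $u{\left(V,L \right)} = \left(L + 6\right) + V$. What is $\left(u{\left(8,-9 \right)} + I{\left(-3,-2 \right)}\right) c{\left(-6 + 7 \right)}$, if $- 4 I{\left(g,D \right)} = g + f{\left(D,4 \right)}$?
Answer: $0$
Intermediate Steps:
$u{\left(V,L \right)} = 6 + L + V$ ($u{\left(V,L \right)} = \left(6 + L\right) + V = 6 + L + V$)
$f{\left(K,A \right)} = -1 + A$ ($f{\left(K,A \right)} = A - 1 = -1 + A$)
$I{\left(g,D \right)} = - \frac{3}{4} - \frac{g}{4}$ ($I{\left(g,D \right)} = - \frac{g + \left(-1 + 4\right)}{4} = - \frac{g + 3}{4} = - \frac{3 + g}{4} = - \frac{3}{4} - \frac{g}{4}$)
$c{\left(j \right)} = 0$
$\left(u{\left(8,-9 \right)} + I{\left(-3,-2 \right)}\right) c{\left(-6 + 7 \right)} = \left(\left(6 - 9 + 8\right) - 0\right) 0 = \left(5 + \left(- \frac{3}{4} + \frac{3}{4}\right)\right) 0 = \left(5 + 0\right) 0 = 5 \cdot 0 = 0$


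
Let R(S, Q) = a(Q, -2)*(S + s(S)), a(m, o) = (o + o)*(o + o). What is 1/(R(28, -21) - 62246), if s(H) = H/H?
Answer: -1/61782 ≈ -1.6186e-5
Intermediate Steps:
s(H) = 1
a(m, o) = 4*o**2 (a(m, o) = (2*o)*(2*o) = 4*o**2)
R(S, Q) = 16 + 16*S (R(S, Q) = (4*(-2)**2)*(S + 1) = (4*4)*(1 + S) = 16*(1 + S) = 16 + 16*S)
1/(R(28, -21) - 62246) = 1/((16 + 16*28) - 62246) = 1/((16 + 448) - 62246) = 1/(464 - 62246) = 1/(-61782) = -1/61782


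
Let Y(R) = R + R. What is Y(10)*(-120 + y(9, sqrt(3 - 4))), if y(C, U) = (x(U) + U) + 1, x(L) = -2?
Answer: -2420 + 20*I ≈ -2420.0 + 20.0*I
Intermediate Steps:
Y(R) = 2*R
y(C, U) = -1 + U (y(C, U) = (-2 + U) + 1 = -1 + U)
Y(10)*(-120 + y(9, sqrt(3 - 4))) = (2*10)*(-120 + (-1 + sqrt(3 - 4))) = 20*(-120 + (-1 + sqrt(-1))) = 20*(-120 + (-1 + I)) = 20*(-121 + I) = -2420 + 20*I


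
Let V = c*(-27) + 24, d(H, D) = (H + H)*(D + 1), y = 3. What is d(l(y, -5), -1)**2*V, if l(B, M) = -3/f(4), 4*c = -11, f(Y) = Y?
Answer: 0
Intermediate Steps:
c = -11/4 (c = (1/4)*(-11) = -11/4 ≈ -2.7500)
l(B, M) = -3/4
d(H, D) = 2*H*(1 + D) (d(H, D) = (2*H)*(1 + D) = 2*H*(1 + D))
V = 393/4 (V = -11/4*(-27) + 24 = 297/4 + 24 = 393/4 ≈ 98.250)
d(l(y, -5), -1)**2*V = (2*(-3/4)*(1 - 1))**2*(393/4) = (2*(-3/4)*0)**2*(393/4) = 0**2*(393/4) = 0*(393/4) = 0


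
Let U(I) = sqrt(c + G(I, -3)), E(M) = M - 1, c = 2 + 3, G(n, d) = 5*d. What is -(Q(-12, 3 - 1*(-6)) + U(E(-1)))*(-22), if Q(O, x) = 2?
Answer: 44 + 22*I*sqrt(10) ≈ 44.0 + 69.57*I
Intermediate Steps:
c = 5
E(M) = -1 + M
U(I) = I*sqrt(10) (U(I) = sqrt(5 + 5*(-3)) = sqrt(5 - 15) = sqrt(-10) = I*sqrt(10))
-(Q(-12, 3 - 1*(-6)) + U(E(-1)))*(-22) = -(2 + I*sqrt(10))*(-22) = -(-44 - 22*I*sqrt(10)) = 44 + 22*I*sqrt(10)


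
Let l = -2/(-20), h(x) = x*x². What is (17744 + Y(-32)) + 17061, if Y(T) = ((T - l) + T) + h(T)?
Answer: 19729/10 ≈ 1972.9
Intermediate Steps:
h(x) = x³
l = ⅒ (l = -2*(-1/20) = ⅒ ≈ 0.10000)
Y(T) = -⅒ + T³ + 2*T (Y(T) = ((T - 1*⅒) + T) + T³ = ((T - ⅒) + T) + T³ = ((-⅒ + T) + T) + T³ = (-⅒ + 2*T) + T³ = -⅒ + T³ + 2*T)
(17744 + Y(-32)) + 17061 = (17744 + (-⅒ + (-32)³ + 2*(-32))) + 17061 = (17744 + (-⅒ - 32768 - 64)) + 17061 = (17744 - 328321/10) + 17061 = -150881/10 + 17061 = 19729/10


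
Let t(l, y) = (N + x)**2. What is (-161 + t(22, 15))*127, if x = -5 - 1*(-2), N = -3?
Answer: -15875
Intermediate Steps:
x = -3 (x = -5 + 2 = -3)
t(l, y) = 36 (t(l, y) = (-3 - 3)**2 = (-6)**2 = 36)
(-161 + t(22, 15))*127 = (-161 + 36)*127 = -125*127 = -15875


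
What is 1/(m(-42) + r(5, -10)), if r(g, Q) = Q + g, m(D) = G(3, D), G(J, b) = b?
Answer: -1/47 ≈ -0.021277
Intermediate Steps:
m(D) = D
1/(m(-42) + r(5, -10)) = 1/(-42 + (-10 + 5)) = 1/(-42 - 5) = 1/(-47) = -1/47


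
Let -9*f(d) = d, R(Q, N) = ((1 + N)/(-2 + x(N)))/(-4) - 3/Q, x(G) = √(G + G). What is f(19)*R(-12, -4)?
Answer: -19/72 + 19*I*√2/72 ≈ -0.26389 + 0.3732*I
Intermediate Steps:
x(G) = √2*√G (x(G) = √(2*G) = √2*√G)
R(Q, N) = -3/Q - (1 + N)/(4*(-2 + √2*√N)) (R(Q, N) = ((1 + N)/(-2 + √2*√N))/(-4) - 3/Q = ((1 + N)/(-2 + √2*√N))*(-¼) - 3/Q = -(1 + N)/(4*(-2 + √2*√N)) - 3/Q = -3/Q - (1 + N)/(4*(-2 + √2*√N)))
f(d) = -d/9
f(19)*R(-12, -4) = (-⅑*19)*((¼)*(24 - 1*(-12) - 1*(-4)*(-12) - 12*√2*√(-4))/(-12*(-2 + √2*√(-4)))) = -19*(-1)*(24 + 12 - 48 - 12*√2*2*I)/(36*12*(-2 + √2*(2*I))) = -19*(-1)*(24 + 12 - 48 - 24*I*√2)/(36*12*(-2 + 2*I*√2)) = -19*(-1)*(-12 - 24*I*√2)/(36*12*(-2 + 2*I*√2)) = -(-19)*(-12 - 24*I*√2)/(432*(-2 + 2*I*√2)) = 19*(-12 - 24*I*√2)/(432*(-2 + 2*I*√2))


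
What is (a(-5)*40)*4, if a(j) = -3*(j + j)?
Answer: 4800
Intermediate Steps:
a(j) = -6*j
(a(-5)*40)*4 = (-6*(-5)*40)*4 = (30*40)*4 = 1200*4 = 4800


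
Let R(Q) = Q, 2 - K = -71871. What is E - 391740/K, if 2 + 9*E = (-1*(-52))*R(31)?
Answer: 112189870/646857 ≈ 173.44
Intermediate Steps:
K = 71873 (K = 2 - 1*(-71871) = 2 + 71871 = 71873)
E = 1610/9 (E = -2/9 + (-1*(-52)*31)/9 = -2/9 + (52*31)/9 = -2/9 + (1/9)*1612 = -2/9 + 1612/9 = 1610/9 ≈ 178.89)
E - 391740/K = 1610/9 - 391740/71873 = 112189870/646857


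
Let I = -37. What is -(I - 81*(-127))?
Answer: -10250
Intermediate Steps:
-(I - 81*(-127)) = -(-37 - 81*(-127)) = -(-37 + 10287) = -1*10250 = -10250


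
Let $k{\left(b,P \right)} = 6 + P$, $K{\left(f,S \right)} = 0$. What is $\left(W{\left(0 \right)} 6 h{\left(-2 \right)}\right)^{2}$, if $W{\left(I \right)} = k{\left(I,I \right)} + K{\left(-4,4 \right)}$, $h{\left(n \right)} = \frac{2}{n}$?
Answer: $1296$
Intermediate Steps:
$W{\left(I \right)} = 6 + I$ ($W{\left(I \right)} = \left(6 + I\right) + 0 = 6 + I$)
$\left(W{\left(0 \right)} 6 h{\left(-2 \right)}\right)^{2} = \left(\left(6 + 0\right) 6 \frac{2}{-2}\right)^{2} = \left(6 \cdot 6 \cdot 2 \left(- \frac{1}{2}\right)\right)^{2} = \left(36 \left(-1\right)\right)^{2} = \left(-36\right)^{2} = 1296$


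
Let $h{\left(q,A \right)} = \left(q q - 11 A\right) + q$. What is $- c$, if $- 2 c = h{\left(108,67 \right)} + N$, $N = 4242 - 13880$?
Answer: $\frac{1397}{2} \approx 698.5$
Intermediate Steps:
$h{\left(q,A \right)} = q + q^{2} - 11 A$ ($h{\left(q,A \right)} = \left(q^{2} - 11 A\right) + q = q + q^{2} - 11 A$)
$N = -9638$ ($N = 4242 - 13880 = -9638$)
$c = - \frac{1397}{2}$ ($c = - \frac{\left(108 + 108^{2} - 737\right) - 9638}{2} = - \frac{\left(108 + 11664 - 737\right) - 9638}{2} = - \frac{11035 - 9638}{2} = \left(- \frac{1}{2}\right) 1397 = - \frac{1397}{2} \approx -698.5$)
$- c = \left(-1\right) \left(- \frac{1397}{2}\right) = \frac{1397}{2}$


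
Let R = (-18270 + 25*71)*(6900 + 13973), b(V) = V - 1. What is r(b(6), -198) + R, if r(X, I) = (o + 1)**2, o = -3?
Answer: -344300131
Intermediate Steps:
b(V) = -1 + V
r(X, I) = 4 (r(X, I) = (-3 + 1)**2 = (-2)**2 = 4)
R = -344300135 (R = (-18270 + 1775)*20873 = -16495*20873 = -344300135)
r(b(6), -198) + R = 4 - 344300135 = -344300131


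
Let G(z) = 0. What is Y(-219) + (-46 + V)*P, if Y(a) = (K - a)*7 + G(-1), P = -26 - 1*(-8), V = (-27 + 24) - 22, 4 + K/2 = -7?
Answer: 2657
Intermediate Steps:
K = -22 (K = -8 + 2*(-7) = -8 - 14 = -22)
V = -25 (V = -3 - 22 = -25)
P = -18 (P = -26 + 8 = -18)
Y(a) = -154 - 7*a (Y(a) = (-22 - a)*7 + 0 = (-154 - 7*a) + 0 = -154 - 7*a)
Y(-219) + (-46 + V)*P = (-154 - 7*(-219)) + (-46 - 25)*(-18) = (-154 + 1533) - 71*(-18) = 1379 + 1278 = 2657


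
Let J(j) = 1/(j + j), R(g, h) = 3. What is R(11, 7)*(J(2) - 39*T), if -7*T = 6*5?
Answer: 14061/28 ≈ 502.18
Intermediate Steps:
T = -30/7 (T = -6*5/7 = -1/7*30 = -30/7 ≈ -4.2857)
J(j) = 1/(2*j)
R(11, 7)*(J(2) - 39*T) = 3*((1/2)/2 - 39*(-30/7)) = 3*((1/2)*(1/2) + 1170/7) = 3*(1/4 + 1170/7) = 3*(4687/28) = 14061/28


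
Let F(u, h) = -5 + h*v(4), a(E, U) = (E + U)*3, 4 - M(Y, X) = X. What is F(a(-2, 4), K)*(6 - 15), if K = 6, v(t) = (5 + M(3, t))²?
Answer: -1305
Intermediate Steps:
M(Y, X) = 4 - X
v(t) = (9 - t)² (v(t) = (5 + (4 - t))² = (9 - t)²)
a(E, U) = 3*E + 3*U
F(u, h) = -5 + 25*h (F(u, h) = -5 + h*(-9 + 4)² = -5 + h*(-5)² = -5 + h*25 = -5 + 25*h)
F(a(-2, 4), K)*(6 - 15) = (-5 + 25*6)*(6 - 15) = (-5 + 150)*(-9) = 145*(-9) = -1305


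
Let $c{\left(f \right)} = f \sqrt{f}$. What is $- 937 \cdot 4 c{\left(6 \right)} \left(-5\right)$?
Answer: $112440 \sqrt{6} \approx 2.7542 \cdot 10^{5}$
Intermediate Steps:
$c{\left(f \right)} = f^{\frac{3}{2}}$
$- 937 \cdot 4 c{\left(6 \right)} \left(-5\right) = - 937 \cdot 4 \cdot 6^{\frac{3}{2}} \left(-5\right) = - 937 \cdot 4 \cdot 6 \sqrt{6} \left(-5\right) = - 937 \cdot 4 \left(- 30 \sqrt{6}\right) = - 937 \left(- 120 \sqrt{6}\right) = 112440 \sqrt{6}$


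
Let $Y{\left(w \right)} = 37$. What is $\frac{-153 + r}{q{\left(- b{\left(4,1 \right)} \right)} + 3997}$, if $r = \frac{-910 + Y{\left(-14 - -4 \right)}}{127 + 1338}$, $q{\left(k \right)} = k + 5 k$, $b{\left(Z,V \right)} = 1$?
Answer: $- \frac{225018}{5846815} \approx -0.038486$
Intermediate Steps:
$q{\left(k \right)} = 6 k$
$r = - \frac{873}{1465}$ ($r = \frac{-910 + 37}{127 + 1338} = - \frac{873}{1465} \approx -0.5959$)
$\frac{-153 + r}{q{\left(- b{\left(4,1 \right)} \right)} + 3997} = \frac{-153 - \frac{873}{1465}}{6 \left(\left(-1\right) 1\right) + 3997} = - \frac{225018}{1465 \left(6 \left(-1\right) + 3997\right)} = - \frac{225018}{1465 \left(-6 + 3997\right)} = - \frac{225018}{1465 \cdot 3991} = \left(- \frac{225018}{1465}\right) \frac{1}{3991} = - \frac{225018}{5846815}$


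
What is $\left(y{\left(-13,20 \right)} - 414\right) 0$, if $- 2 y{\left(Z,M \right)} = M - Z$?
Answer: $0$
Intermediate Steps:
$y{\left(Z,M \right)} = \frac{Z}{2} - \frac{M}{2}$ ($y{\left(Z,M \right)} = - \frac{M - Z}{2} = \frac{Z}{2} - \frac{M}{2}$)
$\left(y{\left(-13,20 \right)} - 414\right) 0 = \left(\left(\frac{1}{2} \left(-13\right) - 10\right) - 414\right) 0 = \left(\left(- \frac{13}{2} - 10\right) - 414\right) 0 = \left(- \frac{33}{2} - 414\right) 0 = \left(- \frac{861}{2}\right) 0 = 0$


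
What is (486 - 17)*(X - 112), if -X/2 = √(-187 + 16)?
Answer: -52528 - 2814*I*√19 ≈ -52528.0 - 12266.0*I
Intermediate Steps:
X = -6*I*√19 (X = -2*√(-187 + 16) = -6*I*√19 ≈ -26.153*I)
(486 - 17)*(X - 112) = (486 - 17)*(-6*I*√19 - 112) = 469*(-112 - 6*I*√19) = -52528 - 2814*I*√19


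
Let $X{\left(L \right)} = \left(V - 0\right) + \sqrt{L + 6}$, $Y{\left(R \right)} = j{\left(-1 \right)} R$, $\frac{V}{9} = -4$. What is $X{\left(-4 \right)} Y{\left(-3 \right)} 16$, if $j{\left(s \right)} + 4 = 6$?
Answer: $3456 - 96 \sqrt{2} \approx 3320.2$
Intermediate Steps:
$V = -36$ ($V = 9 \left(-4\right) = -36$)
$j{\left(s \right)} = 2$ ($j{\left(s \right)} = -4 + 6 = 2$)
$Y{\left(R \right)} = 2 R$
$X{\left(L \right)} = -36 + \sqrt{6 + L}$ ($X{\left(L \right)} = \left(-36 - 0\right) + \sqrt{L + 6} = \left(-36 + 0\right) + \sqrt{6 + L} = -36 + \sqrt{6 + L}$)
$X{\left(-4 \right)} Y{\left(-3 \right)} 16 = \left(-36 + \sqrt{6 - 4}\right) 2 \left(-3\right) 16 = \left(-36 + \sqrt{2}\right) \left(-6\right) 16 = \left(216 - 6 \sqrt{2}\right) 16 = 3456 - 96 \sqrt{2}$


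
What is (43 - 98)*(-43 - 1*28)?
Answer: 3905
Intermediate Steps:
(43 - 98)*(-43 - 1*28) = -55*(-43 - 28) = -55*(-71) = 3905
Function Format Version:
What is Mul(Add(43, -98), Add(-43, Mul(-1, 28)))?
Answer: 3905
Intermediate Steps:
Mul(Add(43, -98), Add(-43, Mul(-1, 28))) = Mul(-55, Add(-43, -28)) = Mul(-55, -71) = 3905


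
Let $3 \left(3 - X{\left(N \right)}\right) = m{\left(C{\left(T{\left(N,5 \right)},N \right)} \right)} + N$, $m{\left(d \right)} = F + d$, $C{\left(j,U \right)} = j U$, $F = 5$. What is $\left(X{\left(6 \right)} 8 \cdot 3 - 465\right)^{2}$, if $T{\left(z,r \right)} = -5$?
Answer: $58081$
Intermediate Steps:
$C{\left(j,U \right)} = U j$
$m{\left(d \right)} = 5 + d$
$X{\left(N \right)} = \frac{4}{3} + \frac{4 N}{3}$ ($X{\left(N \right)} = 3 - \frac{\left(5 + N \left(-5\right)\right) + N}{3} = 3 - \frac{\left(5 - 5 N\right) + N}{3} = 3 - \frac{5 - 4 N}{3} = 3 + \left(- \frac{5}{3} + \frac{4 N}{3}\right) = \frac{4}{3} + \frac{4 N}{3}$)
$\left(X{\left(6 \right)} 8 \cdot 3 - 465\right)^{2} = \left(\left(\frac{4}{3} + \frac{4}{3} \cdot 6\right) 8 \cdot 3 - 465\right)^{2} = \left(\left(\frac{4}{3} + 8\right) 8 \cdot 3 - 465\right)^{2} = \left(\frac{28}{3} \cdot 8 \cdot 3 - 465\right)^{2} = \left(\frac{224}{3} \cdot 3 - 465\right)^{2} = \left(224 - 465\right)^{2} = \left(-241\right)^{2} = 58081$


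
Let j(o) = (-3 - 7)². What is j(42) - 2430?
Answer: -2330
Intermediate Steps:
j(o) = 100 (j(o) = (-10)² = 100)
j(42) - 2430 = 100 - 2430 = -2330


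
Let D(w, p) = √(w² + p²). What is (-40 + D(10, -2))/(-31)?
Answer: 40/31 - 2*√26/31 ≈ 0.96135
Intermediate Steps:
D(w, p) = √(p² + w²)
(-40 + D(10, -2))/(-31) = (-40 + √((-2)² + 10²))/(-31) = (-40 + √(4 + 100))*(-1/31) = (-40 + √104)*(-1/31) = (-40 + 2*√26)*(-1/31) = 40/31 - 2*√26/31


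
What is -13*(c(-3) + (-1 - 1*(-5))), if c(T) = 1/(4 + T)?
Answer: -65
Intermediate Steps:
-13*(c(-3) + (-1 - 1*(-5))) = -13*(1/(4 - 3) + (-1 - 1*(-5))) = -13*(1/1 + (-1 + 5)) = -13*(1 + 4) = -13*5 = -65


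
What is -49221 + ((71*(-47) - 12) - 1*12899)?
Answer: -65469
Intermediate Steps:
-49221 + ((71*(-47) - 12) - 1*12899) = -49221 + ((-3337 - 12) - 12899) = -49221 + (-3349 - 12899) = -49221 - 16248 = -65469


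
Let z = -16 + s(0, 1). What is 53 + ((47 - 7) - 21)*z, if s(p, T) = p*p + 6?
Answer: -137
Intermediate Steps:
s(p, T) = 6 + p² (s(p, T) = p² + 6 = 6 + p²)
z = -10 (z = -16 + (6 + 0²) = -16 + (6 + 0) = -16 + 6 = -10)
53 + ((47 - 7) - 21)*z = 53 + ((47 - 7) - 21)*(-10) = 53 + (40 - 21)*(-10) = 53 + 19*(-10) = 53 - 190 = -137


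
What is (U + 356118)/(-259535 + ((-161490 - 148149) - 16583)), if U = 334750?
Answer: -690868/585757 ≈ -1.1794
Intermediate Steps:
(U + 356118)/(-259535 + ((-161490 - 148149) - 16583)) = (334750 + 356118)/(-259535 + ((-161490 - 148149) - 16583)) = 690868/(-259535 + (-309639 - 16583)) = 690868/(-259535 - 326222) = 690868/(-585757) = 690868*(-1/585757) = -690868/585757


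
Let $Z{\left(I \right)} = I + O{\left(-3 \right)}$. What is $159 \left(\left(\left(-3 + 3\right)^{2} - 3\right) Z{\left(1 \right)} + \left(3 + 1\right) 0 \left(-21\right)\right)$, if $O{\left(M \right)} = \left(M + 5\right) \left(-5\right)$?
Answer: $4293$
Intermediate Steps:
$O{\left(M \right)} = -25 - 5 M$ ($O{\left(M \right)} = \left(5 + M\right) \left(-5\right) = -25 - 5 M$)
$Z{\left(I \right)} = -10 + I$ ($Z{\left(I \right)} = I - 10 = -10 + I$)
$159 \left(\left(\left(-3 + 3\right)^{2} - 3\right) Z{\left(1 \right)} + \left(3 + 1\right) 0 \left(-21\right)\right) = 159 \left(\left(\left(-3 + 3\right)^{2} - 3\right) \left(-10 + 1\right) + \left(3 + 1\right) 0 \left(-21\right)\right) = 159 \left(\left(0^{2} - 3\right) \left(-9\right) + 4 \cdot 0 \left(-21\right)\right) = 159 \left(\left(0 - 3\right) \left(-9\right) + 0 \left(-21\right)\right) = 159 \left(\left(-3\right) \left(-9\right) + 0\right) = 159 \left(27 + 0\right) = 159 \cdot 27 = 4293$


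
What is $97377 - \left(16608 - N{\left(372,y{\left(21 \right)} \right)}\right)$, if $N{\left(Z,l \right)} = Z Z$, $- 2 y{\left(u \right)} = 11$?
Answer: $219153$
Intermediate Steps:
$y{\left(u \right)} = - \frac{11}{2}$ ($y{\left(u \right)} = \left(- \frac{1}{2}\right) 11 = - \frac{11}{2}$)
$N{\left(Z,l \right)} = Z^{2}$
$97377 - \left(16608 - N{\left(372,y{\left(21 \right)} \right)}\right) = 97377 - \left(16608 - 372^{2}\right) = 97377 - \left(16608 - 138384\right) = 97377 - -121776 = 97377 + 121776 = 219153$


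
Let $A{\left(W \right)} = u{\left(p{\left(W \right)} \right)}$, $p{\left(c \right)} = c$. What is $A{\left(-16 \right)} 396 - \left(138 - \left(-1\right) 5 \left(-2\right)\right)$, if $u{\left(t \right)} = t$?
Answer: $-6464$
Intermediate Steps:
$A{\left(W \right)} = W$
$A{\left(-16 \right)} 396 - \left(138 - \left(-1\right) 5 \left(-2\right)\right) = \left(-16\right) 396 - \left(138 - \left(-1\right) 5 \left(-2\right)\right) = -6336 - 128 = -6464$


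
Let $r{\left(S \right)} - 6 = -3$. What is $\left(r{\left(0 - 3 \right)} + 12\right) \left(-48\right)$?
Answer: $-720$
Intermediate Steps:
$r{\left(S \right)} = 3$ ($r{\left(S \right)} = 6 - 3 = 3$)
$\left(r{\left(0 - 3 \right)} + 12\right) \left(-48\right) = \left(3 + 12\right) \left(-48\right) = 15 \left(-48\right) = -720$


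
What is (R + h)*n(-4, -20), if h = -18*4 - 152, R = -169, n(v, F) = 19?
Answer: -7467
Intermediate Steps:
h = -224 (h = -72 - 152 = -224)
(R + h)*n(-4, -20) = (-169 - 224)*19 = -393*19 = -7467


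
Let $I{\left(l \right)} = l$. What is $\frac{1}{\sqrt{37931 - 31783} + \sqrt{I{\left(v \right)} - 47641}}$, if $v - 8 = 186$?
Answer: $\frac{1}{2 \sqrt{1537} + i \sqrt{47447}} \approx 0.001463 - 0.0040642 i$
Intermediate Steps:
$v = 194$ ($v = 8 + 186 = 194$)
$\frac{1}{\sqrt{37931 - 31783} + \sqrt{I{\left(v \right)} - 47641}} = \frac{1}{\sqrt{37931 - 31783} + \sqrt{194 - 47641}} = \frac{1}{\sqrt{6148} + \sqrt{-47447}} = \frac{1}{2 \sqrt{1537} + i \sqrt{47447}}$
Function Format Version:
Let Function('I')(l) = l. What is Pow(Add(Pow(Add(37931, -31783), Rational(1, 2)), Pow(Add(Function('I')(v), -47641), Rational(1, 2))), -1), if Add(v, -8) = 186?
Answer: Pow(Add(Mul(2, Pow(1537, Rational(1, 2))), Mul(I, Pow(47447, Rational(1, 2)))), -1) ≈ Add(0.0014630, Mul(-0.0040642, I))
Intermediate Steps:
v = 194 (v = Add(8, 186) = 194)
Pow(Add(Pow(Add(37931, -31783), Rational(1, 2)), Pow(Add(Function('I')(v), -47641), Rational(1, 2))), -1) = Pow(Add(Pow(Add(37931, -31783), Rational(1, 2)), Pow(Add(194, -47641), Rational(1, 2))), -1) = Pow(Add(Pow(6148, Rational(1, 2)), Pow(-47447, Rational(1, 2))), -1) = Pow(Add(Mul(2, Pow(1537, Rational(1, 2))), Mul(I, Pow(47447, Rational(1, 2)))), -1)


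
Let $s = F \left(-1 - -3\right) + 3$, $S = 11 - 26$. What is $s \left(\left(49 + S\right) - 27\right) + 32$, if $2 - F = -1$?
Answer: $95$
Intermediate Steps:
$F = 3$ ($F = 2 - -1 = 2 + 1 = 3$)
$S = -15$
$s = 9$ ($s = 3 \left(-1 - -3\right) + 3 = 3 \left(-1 + 3\right) + 3 = 3 \cdot 2 + 3 = 6 + 3 = 9$)
$s \left(\left(49 + S\right) - 27\right) + 32 = 9 \left(\left(49 - 15\right) - 27\right) + 32 = 9 \left(34 - 27\right) + 32 = 9 \cdot 7 + 32 = 63 + 32 = 95$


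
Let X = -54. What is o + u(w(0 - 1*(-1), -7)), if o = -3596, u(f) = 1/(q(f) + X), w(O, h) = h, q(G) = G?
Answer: -219357/61 ≈ -3596.0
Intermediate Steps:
u(f) = 1/(-54 + f) (u(f) = 1/(f - 54) = 1/(-54 + f))
o + u(w(0 - 1*(-1), -7)) = -3596 + 1/(-54 - 7) = -3596 + 1/(-61) = -3596 - 1/61 = -219357/61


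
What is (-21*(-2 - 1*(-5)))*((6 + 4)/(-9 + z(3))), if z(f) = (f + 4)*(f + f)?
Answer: -210/11 ≈ -19.091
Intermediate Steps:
z(f) = 2*f*(4 + f) (z(f) = (4 + f)*(2*f) = 2*f*(4 + f))
(-21*(-2 - 1*(-5)))*((6 + 4)/(-9 + z(3))) = (-21*(-2 - 1*(-5)))*((6 + 4)/(-9 + 2*3*(4 + 3))) = (-21*(-2 + 5))*(10/(-9 + 2*3*7)) = (-21*3)*(10/(-9 + 42)) = -630/33 = -63*10/33 = -210/11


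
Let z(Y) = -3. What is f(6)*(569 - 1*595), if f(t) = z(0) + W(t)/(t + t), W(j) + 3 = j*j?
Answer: 13/2 ≈ 6.5000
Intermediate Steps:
W(j) = -3 + j**2 (W(j) = -3 + j*j = -3 + j**2)
f(t) = -3 + (-3 + t**2)/(2*t) (f(t) = -3 + (-3 + t**2)/(t + t) = -3 + (-3 + t**2)/((2*t)) = -3 + (1/(2*t))*(-3 + t**2) = -3 + (-3 + t**2)/(2*t))
f(6)*(569 - 1*595) = (-3 + (1/2)*6 - 3/2/6)*(569 - 1*595) = (-3 + 3 - 3/2*1/6)*(569 - 595) = (-3 + 3 - 1/4)*(-26) = -1/4*(-26) = 13/2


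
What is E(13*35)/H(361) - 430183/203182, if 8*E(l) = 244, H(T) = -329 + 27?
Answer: -136112317/61360964 ≈ -2.2182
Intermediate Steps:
H(T) = -302
E(l) = 61/2 (E(l) = (⅛)*244 = 61/2)
E(13*35)/H(361) - 430183/203182 = (61/2)/(-302) - 430183/203182 = (61/2)*(-1/302) - 430183*1/203182 = -61/604 - 430183/203182 = -136112317/61360964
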